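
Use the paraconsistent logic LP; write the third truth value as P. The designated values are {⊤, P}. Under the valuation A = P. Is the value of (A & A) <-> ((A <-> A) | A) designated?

A & A = P & P = P
A <-> A = P <-> P = P
(A <-> A) | A = P | P = P
(A & A) <-> ((A <-> A) | A) = P <-> P = P
P ∈ {⊤, P}.

Yes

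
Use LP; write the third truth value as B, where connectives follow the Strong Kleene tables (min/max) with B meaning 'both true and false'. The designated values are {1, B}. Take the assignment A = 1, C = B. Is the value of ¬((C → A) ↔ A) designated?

No

C → A = B → 1 = 1
(C → A) ↔ A = 1 ↔ 1 = 1
¬((C → A) ↔ A) = ¬1 = 0
0 ∉ {1, B}.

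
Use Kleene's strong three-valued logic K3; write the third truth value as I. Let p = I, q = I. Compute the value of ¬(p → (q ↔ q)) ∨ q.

I

q ↔ q = I ↔ I = I
p → (q ↔ q) = I → I = I
¬(p → (q ↔ q)) = ¬I = I
¬(p → (q ↔ q)) ∨ q = I ∨ I = I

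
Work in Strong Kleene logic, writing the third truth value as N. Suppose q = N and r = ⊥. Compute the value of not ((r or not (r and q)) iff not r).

r and q = ⊥ and N = ⊥
not (r and q) = not ⊥ = ⊤
r or not (r and q) = ⊥ or ⊤ = ⊤
not r = not ⊥ = ⊤
(r or not (r and q)) iff not r = ⊤ iff ⊤ = ⊤
not ((r or not (r and q)) iff not r) = not ⊤ = ⊥

⊥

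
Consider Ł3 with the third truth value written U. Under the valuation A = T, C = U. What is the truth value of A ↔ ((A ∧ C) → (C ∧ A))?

T

A ∧ C = T ∧ U = U
C ∧ A = U ∧ T = U
(A ∧ C) → (C ∧ A) = U → U = T
A ↔ ((A ∧ C) → (C ∧ A)) = T ↔ T = T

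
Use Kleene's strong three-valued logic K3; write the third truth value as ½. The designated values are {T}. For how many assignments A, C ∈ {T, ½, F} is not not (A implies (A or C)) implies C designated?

3

Designated under: (A=T, C=T); (A=½, C=T); (A=F, C=T).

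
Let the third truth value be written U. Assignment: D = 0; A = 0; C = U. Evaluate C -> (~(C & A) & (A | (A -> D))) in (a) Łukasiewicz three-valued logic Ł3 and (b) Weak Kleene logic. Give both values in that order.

In Łukasiewicz three-valued logic Ł3: C & A = U & 0 = 0
~(C & A) = ~0 = 1
A -> D = 0 -> 0 = 1
A | (A -> D) = 0 | 1 = 1
~(C & A) & (A | (A -> D)) = 1 & 1 = 1
C -> (~(C & A) & (A | (A -> D))) = U -> 1 = 1
In Weak Kleene logic: C & A = U & 0 = U
~(C & A) = ~U = U
A -> D = 0 -> 0 = 1
A | (A -> D) = 0 | 1 = 1
~(C & A) & (A | (A -> D)) = U & 1 = U
C -> (~(C & A) & (A | (A -> D))) = U -> U = U
They differ because Łukasiewicz three-valued logic Ł3 and Weak Kleene logic treat U differently under the binary connectives.

1; U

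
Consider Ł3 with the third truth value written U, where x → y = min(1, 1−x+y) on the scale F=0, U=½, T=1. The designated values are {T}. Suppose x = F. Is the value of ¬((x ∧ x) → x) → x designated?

Yes

x ∧ x = F ∧ F = F
(x ∧ x) → x = F → F = T
¬((x ∧ x) → x) = ¬T = F
¬((x ∧ x) → x) → x = F → F = T
T ∈ {T}.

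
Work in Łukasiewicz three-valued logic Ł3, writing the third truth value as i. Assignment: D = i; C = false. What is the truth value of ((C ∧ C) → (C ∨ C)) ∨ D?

C ∧ C = false ∧ false = false
C ∨ C = false ∨ false = false
(C ∧ C) → (C ∨ C) = false → false = true
((C ∧ C) → (C ∨ C)) ∨ D = true ∨ i = true

true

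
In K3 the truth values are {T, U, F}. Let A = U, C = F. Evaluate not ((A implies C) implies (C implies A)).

F

A implies C = U implies F = U  [not U or F]
C implies A = F implies U = T
(A implies C) implies (C implies A) = U implies T = T
not ((A implies C) implies (C implies A)) = not T = F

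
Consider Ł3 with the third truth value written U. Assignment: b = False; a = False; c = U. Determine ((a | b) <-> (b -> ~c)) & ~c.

False

a | b = False | False = False
~c = ~U = U
b -> ~c = False -> U = True
(a | b) <-> (b -> ~c) = False <-> True = False
~c = ~U = U
((a | b) <-> (b -> ~c)) & ~c = False & U = False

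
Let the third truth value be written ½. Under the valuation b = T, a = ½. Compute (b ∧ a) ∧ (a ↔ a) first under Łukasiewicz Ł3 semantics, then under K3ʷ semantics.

In Łukasiewicz Ł3: b ∧ a = T ∧ ½ = ½
a ↔ a = ½ ↔ ½ = T
(b ∧ a) ∧ (a ↔ a) = ½ ∧ T = ½
In K3ʷ: b ∧ a = T ∧ ½ = ½
a ↔ a = ½ ↔ ½ = ½
(b ∧ a) ∧ (a ↔ a) = ½ ∧ ½ = ½

½; ½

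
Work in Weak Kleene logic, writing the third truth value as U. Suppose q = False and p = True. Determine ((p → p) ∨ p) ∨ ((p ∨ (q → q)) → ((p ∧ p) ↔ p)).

True

p → p = True → True = True
(p → p) ∨ p = True ∨ True = True
q → q = False → False = True
p ∨ (q → q) = True ∨ True = True
p ∧ p = True ∧ True = True
(p ∧ p) ↔ p = True ↔ True = True
(p ∨ (q → q)) → ((p ∧ p) ↔ p) = True → True = True
((p → p) ∨ p) ∨ ((p ∨ (q → q)) → ((p ∧ p) ↔ p)) = True ∨ True = True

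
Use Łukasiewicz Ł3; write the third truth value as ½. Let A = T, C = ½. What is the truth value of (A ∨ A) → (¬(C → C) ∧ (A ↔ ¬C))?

F

A ∨ A = T ∨ T = T
C → C = ½ → ½ = T
¬(C → C) = ¬T = F
¬C = ¬½ = ½
A ↔ ¬C = T ↔ ½ = ½
¬(C → C) ∧ (A ↔ ¬C) = F ∧ ½ = F
(A ∨ A) → (¬(C → C) ∧ (A ↔ ¬C)) = T → F = F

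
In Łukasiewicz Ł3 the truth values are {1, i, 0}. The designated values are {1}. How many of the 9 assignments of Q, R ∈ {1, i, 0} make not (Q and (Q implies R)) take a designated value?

4

Designated under: (Q=1, R=0); (Q=0, R=1); (Q=0, R=i); (Q=0, R=0).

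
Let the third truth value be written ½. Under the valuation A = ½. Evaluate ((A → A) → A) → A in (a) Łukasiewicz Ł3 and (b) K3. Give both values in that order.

In Łukasiewicz Ł3: A → A = ½ → ½ = true
(A → A) → A = true → ½ = ½
((A → A) → A) → A = ½ → ½ = true
In K3: A → A = ½ → ½ = ½  [¬½ ∨ ½]
(A → A) → A = ½ → ½ = ½
((A → A) → A) → A = ½ → ½ = ½
They differ because Łukasiewicz Ł3 and K3 treat ½ differently under implication.

true; ½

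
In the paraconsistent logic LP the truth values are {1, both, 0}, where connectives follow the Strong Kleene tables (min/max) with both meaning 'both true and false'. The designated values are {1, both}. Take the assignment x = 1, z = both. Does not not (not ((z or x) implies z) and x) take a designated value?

z or x = both or 1 = 1
(z or x) implies z = 1 implies both = both
not ((z or x) implies z) = not both = both
not ((z or x) implies z) and x = both and 1 = both
not (not ((z or x) implies z) and x) = not both = both
not not (not ((z or x) implies z) and x) = not both = both
both ∈ {1, both}.

Yes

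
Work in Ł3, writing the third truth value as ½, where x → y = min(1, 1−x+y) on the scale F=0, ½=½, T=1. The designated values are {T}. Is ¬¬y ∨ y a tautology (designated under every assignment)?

Countermodel: y=½ gives ½, which is not designated.

No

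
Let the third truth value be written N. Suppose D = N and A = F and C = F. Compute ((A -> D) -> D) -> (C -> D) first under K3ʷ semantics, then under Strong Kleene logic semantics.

N; T

In K3ʷ: A -> D = F -> N = N
(A -> D) -> D = N -> N = N
C -> D = F -> N = N
((A -> D) -> D) -> (C -> D) = N -> N = N
In Strong Kleene logic: A -> D = F -> N = T  [~F | N]
(A -> D) -> D = T -> N = N
C -> D = F -> N = T
((A -> D) -> D) -> (C -> D) = N -> T = T
They differ because K3ʷ and Strong Kleene logic treat N differently under the binary connectives.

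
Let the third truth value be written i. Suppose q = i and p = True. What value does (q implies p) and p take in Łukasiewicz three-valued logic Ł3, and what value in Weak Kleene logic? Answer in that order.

True; i

In Łukasiewicz three-valued logic Ł3: q implies p = i implies True = True  [min(1, 1−½+1)]
(q implies p) and p = True and True = True
In Weak Kleene logic: q implies p = i implies True = i
(q implies p) and p = i and True = i
They differ because Łukasiewicz three-valued logic Ł3 and Weak Kleene logic treat i differently under the binary connectives.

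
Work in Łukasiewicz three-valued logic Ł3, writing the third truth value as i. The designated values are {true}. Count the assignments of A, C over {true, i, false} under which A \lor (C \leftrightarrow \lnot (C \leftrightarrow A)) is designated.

6

Of the 9 assignments, 6 give a value in {true}.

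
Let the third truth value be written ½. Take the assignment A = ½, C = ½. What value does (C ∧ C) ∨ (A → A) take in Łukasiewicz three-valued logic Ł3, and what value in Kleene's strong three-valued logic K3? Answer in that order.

In Łukasiewicz three-valued logic Ł3: C ∧ C = ½ ∧ ½ = ½
A → A = ½ → ½ = true
(C ∧ C) ∨ (A → A) = ½ ∨ true = true
In Kleene's strong three-valued logic K3: C ∧ C = ½ ∧ ½ = ½
A → A = ½ → ½ = ½  [¬½ ∨ ½]
(C ∧ C) ∨ (A → A) = ½ ∨ ½ = ½
They differ because Łukasiewicz three-valued logic Ł3 and Kleene's strong three-valued logic K3 treat ½ differently under implication.

true; ½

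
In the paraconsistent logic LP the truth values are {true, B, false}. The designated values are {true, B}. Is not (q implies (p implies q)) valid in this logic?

Countermodel: q=true, p=true gives false, which is not designated.

No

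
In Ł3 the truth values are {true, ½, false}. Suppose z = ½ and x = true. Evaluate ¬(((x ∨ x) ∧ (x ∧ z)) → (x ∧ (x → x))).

false

x ∨ x = true ∨ true = true
x ∧ z = true ∧ ½ = ½
(x ∨ x) ∧ (x ∧ z) = true ∧ ½ = ½
x → x = true → true = true
x ∧ (x → x) = true ∧ true = true
((x ∨ x) ∧ (x ∧ z)) → (x ∧ (x → x)) = ½ → true = true  [min(1, 1−½+1)]
¬(((x ∨ x) ∧ (x ∧ z)) → (x ∧ (x → x))) = ¬true = false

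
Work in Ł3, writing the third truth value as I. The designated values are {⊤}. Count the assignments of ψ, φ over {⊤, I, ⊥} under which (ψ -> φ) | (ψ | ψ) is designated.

8

Of the 9 assignments, 8 give a value in {⊤}.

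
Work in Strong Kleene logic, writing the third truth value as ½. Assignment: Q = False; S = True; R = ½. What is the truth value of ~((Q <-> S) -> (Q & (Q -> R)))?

False

Q <-> S = False <-> True = False
Q -> R = False -> ½ = True
Q & (Q -> R) = False & True = False
(Q <-> S) -> (Q & (Q -> R)) = False -> False = True
~((Q <-> S) -> (Q & (Q -> R))) = ~True = False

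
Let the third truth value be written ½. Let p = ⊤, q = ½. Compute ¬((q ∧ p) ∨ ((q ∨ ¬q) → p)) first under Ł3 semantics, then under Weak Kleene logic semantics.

⊥; ½

In Ł3: q ∧ p = ½ ∧ ⊤ = ½
¬q = ¬½ = ½
q ∨ ¬q = ½ ∨ ½ = ½
(q ∨ ¬q) → p = ½ → ⊤ = ⊤  [min(1, 1−½+1)]
(q ∧ p) ∨ ((q ∨ ¬q) → p) = ½ ∨ ⊤ = ⊤
¬((q ∧ p) ∨ ((q ∨ ¬q) → p)) = ¬⊤ = ⊥
In Weak Kleene logic: q ∧ p = ½ ∧ ⊤ = ½
¬q = ¬½ = ½
q ∨ ¬q = ½ ∨ ½ = ½
(q ∨ ¬q) → p = ½ → ⊤ = ½  [any arg is the third value ⇒ result is the third value]
(q ∧ p) ∨ ((q ∨ ¬q) → p) = ½ ∨ ½ = ½
¬((q ∧ p) ∨ ((q ∨ ¬q) → p)) = ¬½ = ½
They differ because Ł3 and Weak Kleene logic treat ½ differently under the binary connectives.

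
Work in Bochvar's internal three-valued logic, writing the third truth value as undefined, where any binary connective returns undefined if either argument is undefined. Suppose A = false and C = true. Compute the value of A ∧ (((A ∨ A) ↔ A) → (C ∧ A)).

false

A ∨ A = false ∨ false = false
(A ∨ A) ↔ A = false ↔ false = true
C ∧ A = true ∧ false = false
((A ∨ A) ↔ A) → (C ∧ A) = true → false = false
A ∧ (((A ∨ A) ↔ A) → (C ∧ A)) = false ∧ false = false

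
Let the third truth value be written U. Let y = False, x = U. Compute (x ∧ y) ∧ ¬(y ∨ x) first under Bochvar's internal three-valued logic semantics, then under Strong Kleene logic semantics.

U; False

In Bochvar's internal three-valued logic: x ∧ y = U ∧ False = U
y ∨ x = False ∨ U = U
¬(y ∨ x) = ¬U = U
(x ∧ y) ∧ ¬(y ∨ x) = U ∧ U = U
In Strong Kleene logic: x ∧ y = U ∧ False = False
y ∨ x = False ∨ U = U
¬(y ∨ x) = ¬U = U
(x ∧ y) ∧ ¬(y ∨ x) = False ∧ U = False
They differ because Bochvar's internal three-valued logic and Strong Kleene logic treat U differently under the binary connectives.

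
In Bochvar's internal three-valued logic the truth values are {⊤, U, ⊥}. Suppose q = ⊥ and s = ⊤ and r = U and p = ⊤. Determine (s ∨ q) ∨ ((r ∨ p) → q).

U

s ∨ q = ⊤ ∨ ⊥ = ⊤
r ∨ p = U ∨ ⊤ = U
(r ∨ p) → q = U → ⊥ = U
(s ∨ q) ∨ ((r ∨ p) → q) = ⊤ ∨ U = U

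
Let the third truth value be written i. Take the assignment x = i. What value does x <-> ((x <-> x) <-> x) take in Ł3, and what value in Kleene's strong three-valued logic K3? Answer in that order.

⊤; i

In Ł3: x <-> x = i <-> i = ⊤
(x <-> x) <-> x = ⊤ <-> i = i
x <-> ((x <-> x) <-> x) = i <-> i = ⊤
In Kleene's strong three-valued logic K3: x <-> x = i <-> i = i
(x <-> x) <-> x = i <-> i = i
x <-> ((x <-> x) <-> x) = i <-> i = i
They differ because Ł3 and Kleene's strong three-valued logic K3 treat i differently under implication.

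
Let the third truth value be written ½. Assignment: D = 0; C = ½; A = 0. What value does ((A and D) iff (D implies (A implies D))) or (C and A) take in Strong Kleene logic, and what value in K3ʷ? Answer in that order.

0; ½

In Strong Kleene logic: A and D = 0 and 0 = 0
A implies D = 0 implies 0 = 1
D implies (A implies D) = 0 implies 1 = 1
(A and D) iff (D implies (A implies D)) = 0 iff 1 = 0
C and A = ½ and 0 = 0
((A and D) iff (D implies (A implies D))) or (C and A) = 0 or 0 = 0
In K3ʷ: A and D = 0 and 0 = 0
A implies D = 0 implies 0 = 1
D implies (A implies D) = 0 implies 1 = 1
(A and D) iff (D implies (A implies D)) = 0 iff 1 = 0
C and A = ½ and 0 = ½
((A and D) iff (D implies (A implies D))) or (C and A) = 0 or ½ = ½
They differ because Strong Kleene logic and K3ʷ treat ½ differently under the binary connectives.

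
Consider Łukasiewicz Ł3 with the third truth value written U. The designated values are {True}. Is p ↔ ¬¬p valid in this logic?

Yes

Every assignment of p over {True, U, False} gives a value in {True}.
In particular, with p=U: p ↔ ¬¬p = True.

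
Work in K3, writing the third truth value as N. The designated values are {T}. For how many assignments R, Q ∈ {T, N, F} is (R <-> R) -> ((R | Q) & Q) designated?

Designated under: (R=T, Q=T); (R=N, Q=T); (R=F, Q=T).

3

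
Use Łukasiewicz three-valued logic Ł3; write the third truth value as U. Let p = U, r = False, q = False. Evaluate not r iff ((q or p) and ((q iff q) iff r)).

False

not r = not False = True
q or p = False or U = U
q iff q = False iff False = True
(q iff q) iff r = True iff False = False
(q or p) and ((q iff q) iff r) = U and False = False
not r iff ((q or p) and ((q iff q) iff r)) = True iff False = False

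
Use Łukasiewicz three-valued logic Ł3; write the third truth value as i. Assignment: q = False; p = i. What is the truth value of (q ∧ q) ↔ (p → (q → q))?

False

q ∧ q = False ∧ False = False
q → q = False → False = True
p → (q → q) = i → True = True  [min(1, 1−½+1)]
(q ∧ q) ↔ (p → (q → q)) = False ↔ True = False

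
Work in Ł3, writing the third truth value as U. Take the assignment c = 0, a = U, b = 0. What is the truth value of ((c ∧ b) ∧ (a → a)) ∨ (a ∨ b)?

c ∧ b = 0 ∧ 0 = 0
a → a = U → U = 1  [min(1, 1−½+½)]
(c ∧ b) ∧ (a → a) = 0 ∧ 1 = 0
a ∨ b = U ∨ 0 = U
((c ∧ b) ∧ (a → a)) ∨ (a ∨ b) = 0 ∨ U = U

U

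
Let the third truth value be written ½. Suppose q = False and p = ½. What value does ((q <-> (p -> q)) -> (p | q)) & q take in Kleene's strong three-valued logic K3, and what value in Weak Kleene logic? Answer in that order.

False; ½

In Kleene's strong three-valued logic K3: p -> q = ½ -> False = ½  [~½ | False]
q <-> (p -> q) = False <-> ½ = ½
p | q = ½ | False = ½
(q <-> (p -> q)) -> (p | q) = ½ -> ½ = ½
((q <-> (p -> q)) -> (p | q)) & q = ½ & False = False
In Weak Kleene logic: p -> q = ½ -> False = ½  [any arg is the third value ⇒ result is the third value]
q <-> (p -> q) = False <-> ½ = ½
p | q = ½ | False = ½
(q <-> (p -> q)) -> (p | q) = ½ -> ½ = ½
((q <-> (p -> q)) -> (p | q)) & q = ½ & False = ½
They differ because Kleene's strong three-valued logic K3 and Weak Kleene logic treat ½ differently under the binary connectives.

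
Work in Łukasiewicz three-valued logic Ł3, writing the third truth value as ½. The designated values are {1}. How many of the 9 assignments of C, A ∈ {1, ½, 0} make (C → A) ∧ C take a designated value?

1

Designated under: (C=1, A=1).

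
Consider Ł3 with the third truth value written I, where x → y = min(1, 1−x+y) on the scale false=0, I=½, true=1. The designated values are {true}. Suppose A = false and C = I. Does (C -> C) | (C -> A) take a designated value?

C -> C = I -> I = true
C -> A = I -> false = I
(C -> C) | (C -> A) = true | I = true
true ∈ {true}.

Yes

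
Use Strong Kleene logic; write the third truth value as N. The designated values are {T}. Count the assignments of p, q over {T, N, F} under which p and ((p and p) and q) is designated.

1

Designated under: (p=T, q=T).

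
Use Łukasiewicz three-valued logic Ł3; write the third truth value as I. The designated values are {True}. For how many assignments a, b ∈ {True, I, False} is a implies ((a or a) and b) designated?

6

Of the 9 assignments, 6 give a value in {True}.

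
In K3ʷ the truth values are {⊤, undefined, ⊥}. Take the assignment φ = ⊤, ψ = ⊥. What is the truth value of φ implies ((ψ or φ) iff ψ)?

ψ or φ = ⊥ or ⊤ = ⊤
(ψ or φ) iff ψ = ⊤ iff ⊥ = ⊥
φ implies ((ψ or φ) iff ψ) = ⊤ implies ⊥ = ⊥

⊥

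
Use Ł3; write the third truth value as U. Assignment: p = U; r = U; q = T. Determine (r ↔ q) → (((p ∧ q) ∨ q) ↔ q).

r ↔ q = U ↔ T = U  [1 − |½−1|]
p ∧ q = U ∧ T = U
(p ∧ q) ∨ q = U ∨ T = T
((p ∧ q) ∨ q) ↔ q = T ↔ T = T
(r ↔ q) → (((p ∧ q) ∨ q) ↔ q) = U → T = T

T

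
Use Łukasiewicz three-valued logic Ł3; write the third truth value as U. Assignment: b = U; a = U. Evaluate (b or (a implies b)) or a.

T

a implies b = U implies U = T  [min(1, 1−½+½)]
b or (a implies b) = U or T = T
(b or (a implies b)) or a = T or U = T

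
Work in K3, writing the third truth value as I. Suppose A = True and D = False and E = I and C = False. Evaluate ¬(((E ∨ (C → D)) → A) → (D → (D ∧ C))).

C → D = False → False = True
E ∨ (C → D) = I ∨ True = True
(E ∨ (C → D)) → A = True → True = True
D ∧ C = False ∧ False = False
D → (D ∧ C) = False → False = True
((E ∨ (C → D)) → A) → (D → (D ∧ C)) = True → True = True
¬(((E ∨ (C → D)) → A) → (D → (D ∧ C))) = ¬True = False

False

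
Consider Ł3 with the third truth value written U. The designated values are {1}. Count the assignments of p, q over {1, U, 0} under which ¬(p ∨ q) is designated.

Designated under: (p=0, q=0).

1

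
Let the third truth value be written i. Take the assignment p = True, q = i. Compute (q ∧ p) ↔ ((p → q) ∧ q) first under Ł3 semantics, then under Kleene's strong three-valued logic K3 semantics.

True; i

In Ł3: q ∧ p = i ∧ True = i
p → q = True → i = i  [min(1, 1−1+½)]
(p → q) ∧ q = i ∧ i = i
(q ∧ p) ↔ ((p → q) ∧ q) = i ↔ i = True
In Kleene's strong three-valued logic K3: q ∧ p = i ∧ True = i
p → q = True → i = i  [¬True ∨ i]
(p → q) ∧ q = i ∧ i = i
(q ∧ p) ↔ ((p → q) ∧ q) = i ↔ i = i
They differ because Ł3 and Kleene's strong three-valued logic K3 treat i differently under implication.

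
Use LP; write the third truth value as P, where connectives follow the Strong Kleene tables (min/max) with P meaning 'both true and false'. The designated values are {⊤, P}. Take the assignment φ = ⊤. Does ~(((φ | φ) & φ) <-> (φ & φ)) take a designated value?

No

φ | φ = ⊤ | ⊤ = ⊤
(φ | φ) & φ = ⊤ & ⊤ = ⊤
φ & φ = ⊤ & ⊤ = ⊤
((φ | φ) & φ) <-> (φ & φ) = ⊤ <-> ⊤ = ⊤
~(((φ | φ) & φ) <-> (φ & φ)) = ~⊤ = ⊥
⊥ ∉ {⊤, P}.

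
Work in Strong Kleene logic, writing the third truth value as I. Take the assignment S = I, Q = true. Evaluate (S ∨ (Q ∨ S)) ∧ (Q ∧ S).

Q ∨ S = true ∨ I = true
S ∨ (Q ∨ S) = I ∨ true = true
Q ∧ S = true ∧ I = I
(S ∨ (Q ∨ S)) ∧ (Q ∧ S) = true ∧ I = I

I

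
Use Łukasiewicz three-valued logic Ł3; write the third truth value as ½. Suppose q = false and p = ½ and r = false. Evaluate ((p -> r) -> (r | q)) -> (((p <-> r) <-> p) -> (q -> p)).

true

p -> r = ½ -> false = ½  [min(1, 1−½+0)]
r | q = false | false = false
(p -> r) -> (r | q) = ½ -> false = ½
p <-> r = ½ <-> false = ½
(p <-> r) <-> p = ½ <-> ½ = true
q -> p = false -> ½ = true
((p <-> r) <-> p) -> (q -> p) = true -> true = true
((p -> r) -> (r | q)) -> (((p <-> r) <-> p) -> (q -> p)) = ½ -> true = true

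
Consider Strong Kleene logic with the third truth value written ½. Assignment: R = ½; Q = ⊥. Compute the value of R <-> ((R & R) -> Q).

½

R & R = ½ & ½ = ½
(R & R) -> Q = ½ -> ⊥ = ½
R <-> ((R & R) -> Q) = ½ <-> ½ = ½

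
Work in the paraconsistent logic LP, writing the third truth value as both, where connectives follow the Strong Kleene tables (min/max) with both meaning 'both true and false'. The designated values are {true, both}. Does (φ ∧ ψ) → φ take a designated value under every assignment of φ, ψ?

Yes

Every assignment of φ, ψ over {true, both, false} gives a value in {true, both}.
In particular, with φ=both, ψ=both: (φ ∧ ψ) → φ = both.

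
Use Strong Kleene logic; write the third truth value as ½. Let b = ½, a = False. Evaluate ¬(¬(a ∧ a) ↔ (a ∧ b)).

True

a ∧ a = False ∧ False = False
¬(a ∧ a) = ¬False = True
a ∧ b = False ∧ ½ = False
¬(a ∧ a) ↔ (a ∧ b) = True ↔ False = False
¬(¬(a ∧ a) ↔ (a ∧ b)) = ¬False = True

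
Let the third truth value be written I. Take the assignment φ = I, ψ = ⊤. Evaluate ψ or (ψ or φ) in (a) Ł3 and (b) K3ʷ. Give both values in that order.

In Ł3: ψ or φ = ⊤ or I = ⊤
ψ or (ψ or φ) = ⊤ or ⊤ = ⊤
In K3ʷ: ψ or φ = ⊤ or I = I
ψ or (ψ or φ) = ⊤ or I = I
They differ because Ł3 and K3ʷ treat I differently under the binary connectives.

⊤; I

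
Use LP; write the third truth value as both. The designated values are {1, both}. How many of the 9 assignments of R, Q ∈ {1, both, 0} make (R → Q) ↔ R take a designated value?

Of the 9 assignments, 5 give a value in {1, both}.

5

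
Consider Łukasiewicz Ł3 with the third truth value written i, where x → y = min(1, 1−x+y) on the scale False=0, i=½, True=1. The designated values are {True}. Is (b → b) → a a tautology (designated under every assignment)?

No

Countermodel: b=True, a=i gives i, which is not designated.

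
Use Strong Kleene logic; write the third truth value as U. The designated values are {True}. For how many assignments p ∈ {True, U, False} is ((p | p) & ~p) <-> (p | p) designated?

p=True: False ·
p=U: U ·
p=False: True ✓

1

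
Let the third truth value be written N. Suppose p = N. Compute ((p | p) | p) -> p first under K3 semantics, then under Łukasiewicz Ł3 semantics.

In K3: p | p = N | N = N
(p | p) | p = N | N = N
((p | p) | p) -> p = N -> N = N  [~N | N]
In Łukasiewicz Ł3: p | p = N | N = N
(p | p) | p = N | N = N
((p | p) | p) -> p = N -> N = ⊤
They differ because K3 and Łukasiewicz Ł3 treat N differently under implication.

N; ⊤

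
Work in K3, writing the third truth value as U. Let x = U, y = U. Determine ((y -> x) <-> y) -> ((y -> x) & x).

U

y -> x = U -> U = U  [~U | U]
(y -> x) <-> y = U <-> U = U
y -> x = U -> U = U
(y -> x) & x = U & U = U
((y -> x) <-> y) -> ((y -> x) & x) = U -> U = U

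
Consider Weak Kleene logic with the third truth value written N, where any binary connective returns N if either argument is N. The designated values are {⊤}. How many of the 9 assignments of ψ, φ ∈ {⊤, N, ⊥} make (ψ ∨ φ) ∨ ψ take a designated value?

3

Designated under: (ψ=⊤, φ=⊤); (ψ=⊤, φ=⊥); (ψ=⊥, φ=⊤).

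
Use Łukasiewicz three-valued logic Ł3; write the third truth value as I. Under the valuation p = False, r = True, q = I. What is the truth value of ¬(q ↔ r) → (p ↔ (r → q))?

True

q ↔ r = I ↔ True = I  [1 − |½−1|]
¬(q ↔ r) = ¬I = I
r → q = True → I = I
p ↔ (r → q) = False ↔ I = I
¬(q ↔ r) → (p ↔ (r → q)) = I → I = True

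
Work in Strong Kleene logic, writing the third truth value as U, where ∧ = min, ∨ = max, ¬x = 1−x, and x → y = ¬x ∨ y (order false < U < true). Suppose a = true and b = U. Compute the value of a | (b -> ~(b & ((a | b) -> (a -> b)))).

true

a | b = true | U = true
a -> b = true -> U = U  [~true | U]
(a | b) -> (a -> b) = true -> U = U
b & ((a | b) -> (a -> b)) = U & U = U
~(b & ((a | b) -> (a -> b))) = ~U = U
b -> ~(b & ((a | b) -> (a -> b))) = U -> U = U
a | (b -> ~(b & ((a | b) -> (a -> b)))) = true | U = true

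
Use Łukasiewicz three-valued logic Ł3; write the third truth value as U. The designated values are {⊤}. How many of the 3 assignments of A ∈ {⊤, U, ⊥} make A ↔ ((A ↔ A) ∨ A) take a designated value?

A=⊤: ⊤ ✓
A=U: U ·
A=⊥: ⊥ ·

1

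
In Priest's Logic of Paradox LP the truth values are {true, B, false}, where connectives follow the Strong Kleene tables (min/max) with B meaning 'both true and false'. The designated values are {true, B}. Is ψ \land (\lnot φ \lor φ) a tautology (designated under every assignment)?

Countermodel: ψ=false, φ=true gives false, which is not designated.

No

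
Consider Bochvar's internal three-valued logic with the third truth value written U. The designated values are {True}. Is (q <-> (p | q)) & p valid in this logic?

No

Countermodel: q=True, p=U gives U, which is not designated.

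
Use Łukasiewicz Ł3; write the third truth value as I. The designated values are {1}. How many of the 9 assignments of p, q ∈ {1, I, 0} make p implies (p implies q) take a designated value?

Of the 9 assignments, 7 give a value in {1}.

7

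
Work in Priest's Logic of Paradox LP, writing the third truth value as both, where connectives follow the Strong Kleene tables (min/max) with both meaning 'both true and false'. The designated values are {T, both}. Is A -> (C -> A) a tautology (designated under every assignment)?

Yes

Every assignment of A, C over {T, both, F} gives a value in {T, both}.
In particular, with A=both, C=both: A -> (C -> A) = both.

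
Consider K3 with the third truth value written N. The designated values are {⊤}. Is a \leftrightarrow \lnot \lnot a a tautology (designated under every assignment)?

Countermodel: a=N gives N, which is not designated.

No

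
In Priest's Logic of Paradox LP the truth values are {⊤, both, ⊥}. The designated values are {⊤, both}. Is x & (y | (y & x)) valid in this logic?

No

Countermodel: x=⊤, y=⊥ gives ⊥, which is not designated.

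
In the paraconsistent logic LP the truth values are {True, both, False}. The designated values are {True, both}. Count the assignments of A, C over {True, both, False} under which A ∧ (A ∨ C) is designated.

6

Of the 9 assignments, 6 give a value in {True, both}.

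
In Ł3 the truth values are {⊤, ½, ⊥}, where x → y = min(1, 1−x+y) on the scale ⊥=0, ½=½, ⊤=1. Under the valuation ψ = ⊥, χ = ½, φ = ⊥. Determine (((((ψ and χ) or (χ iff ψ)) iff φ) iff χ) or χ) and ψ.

⊥

ψ and χ = ⊥ and ½ = ⊥
χ iff ψ = ½ iff ⊥ = ½  [1 − |½−0|]
(ψ and χ) or (χ iff ψ) = ⊥ or ½ = ½
((ψ and χ) or (χ iff ψ)) iff φ = ½ iff ⊥ = ½
(((ψ and χ) or (χ iff ψ)) iff φ) iff χ = ½ iff ½ = ⊤
((((ψ and χ) or (χ iff ψ)) iff φ) iff χ) or χ = ⊤ or ½ = ⊤
(((((ψ and χ) or (χ iff ψ)) iff φ) iff χ) or χ) and ψ = ⊤ and ⊥ = ⊥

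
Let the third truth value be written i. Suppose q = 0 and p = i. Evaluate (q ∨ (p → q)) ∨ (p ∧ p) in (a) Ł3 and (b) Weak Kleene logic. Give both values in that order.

i; i

In Ł3: p → q = i → 0 = i  [min(1, 1−½+0)]
q ∨ (p → q) = 0 ∨ i = i
p ∧ p = i ∧ i = i
(q ∨ (p → q)) ∨ (p ∧ p) = i ∨ i = i
In Weak Kleene logic: p → q = i → 0 = i
q ∨ (p → q) = 0 ∨ i = i
p ∧ p = i ∧ i = i
(q ∨ (p → q)) ∨ (p ∧ p) = i ∨ i = i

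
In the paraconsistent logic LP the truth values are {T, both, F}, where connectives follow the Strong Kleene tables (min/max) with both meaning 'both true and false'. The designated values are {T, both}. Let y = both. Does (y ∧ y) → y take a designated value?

Yes

y ∧ y = both ∧ both = both
(y ∧ y) → y = both → both = both  [¬both ∨ both]
both ∈ {T, both}.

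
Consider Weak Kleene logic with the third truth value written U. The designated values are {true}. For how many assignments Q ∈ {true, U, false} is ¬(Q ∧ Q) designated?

Q=true: false ·
Q=U: U ·
Q=false: true ✓

1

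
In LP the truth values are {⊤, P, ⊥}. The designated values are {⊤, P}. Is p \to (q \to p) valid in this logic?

Every assignment of p, q over {⊤, P, ⊥} gives a value in {⊤, P}.
In particular, with p=P, q=P: p \to (q \to p) = P.

Yes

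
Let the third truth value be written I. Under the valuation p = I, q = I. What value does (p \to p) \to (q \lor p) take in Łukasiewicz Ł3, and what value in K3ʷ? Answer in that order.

I; I

In Łukasiewicz Ł3: p \to p = I \to I = 1
q \lor p = I \lor I = I
(p \to p) \to (q \lor p) = 1 \to I = I
In K3ʷ: p \to p = I \to I = I  [any arg is the third value ⇒ result is the third value]
q \lor p = I \lor I = I
(p \to p) \to (q \lor p) = I \to I = I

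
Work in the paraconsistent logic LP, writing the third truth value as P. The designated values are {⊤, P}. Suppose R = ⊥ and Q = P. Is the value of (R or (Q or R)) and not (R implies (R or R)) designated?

Q or R = P or ⊥ = P
R or (Q or R) = ⊥ or P = P
R or R = ⊥ or ⊥ = ⊥
R implies (R or R) = ⊥ implies ⊥ = ⊤
not (R implies (R or R)) = not ⊤ = ⊥
(R or (Q or R)) and not (R implies (R or R)) = P and ⊥ = ⊥
⊥ ∉ {⊤, P}.

No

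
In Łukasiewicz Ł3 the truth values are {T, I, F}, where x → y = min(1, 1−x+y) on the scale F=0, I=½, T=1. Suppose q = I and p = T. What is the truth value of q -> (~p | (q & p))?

T

~p = ~T = F
q & p = I & T = I
~p | (q & p) = F | I = I
q -> (~p | (q & p)) = I -> I = T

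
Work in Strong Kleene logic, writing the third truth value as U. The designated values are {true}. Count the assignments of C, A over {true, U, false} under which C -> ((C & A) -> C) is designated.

7

Of the 9 assignments, 7 give a value in {true}.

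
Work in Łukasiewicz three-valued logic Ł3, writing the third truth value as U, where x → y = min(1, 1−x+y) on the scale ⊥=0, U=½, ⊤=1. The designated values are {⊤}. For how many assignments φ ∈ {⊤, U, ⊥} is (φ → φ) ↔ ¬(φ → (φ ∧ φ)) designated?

φ=⊤: ⊥ ·
φ=U: ⊥ ·
φ=⊥: ⊥ ·

0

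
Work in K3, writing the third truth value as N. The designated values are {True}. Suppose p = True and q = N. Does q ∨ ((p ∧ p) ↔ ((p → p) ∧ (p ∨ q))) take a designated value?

Yes

p ∧ p = True ∧ True = True
p → p = True → True = True
p ∨ q = True ∨ N = True
(p → p) ∧ (p ∨ q) = True ∧ True = True
(p ∧ p) ↔ ((p → p) ∧ (p ∨ q)) = True ↔ True = True
q ∨ ((p ∧ p) ↔ ((p → p) ∧ (p ∨ q))) = N ∨ True = True
True ∈ {True}.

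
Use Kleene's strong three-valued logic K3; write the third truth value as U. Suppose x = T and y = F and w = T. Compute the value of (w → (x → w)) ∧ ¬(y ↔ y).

F

x → w = T → T = T
w → (x → w) = T → T = T
y ↔ y = F ↔ F = T
¬(y ↔ y) = ¬T = F
(w → (x → w)) ∧ ¬(y ↔ y) = T ∧ F = F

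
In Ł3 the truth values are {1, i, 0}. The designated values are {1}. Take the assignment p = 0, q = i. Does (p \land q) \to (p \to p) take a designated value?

p \land q = 0 \land i = 0
p \to p = 0 \to 0 = 1
(p \land q) \to (p \to p) = 0 \to 1 = 1
1 ∈ {1}.

Yes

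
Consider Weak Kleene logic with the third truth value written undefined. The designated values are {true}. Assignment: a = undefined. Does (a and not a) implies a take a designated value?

not a = not undefined = undefined
a and not a = undefined and undefined = undefined
(a and not a) implies a = undefined implies undefined = undefined  [any arg is the third value ⇒ result is the third value]
undefined ∉ {true}.

No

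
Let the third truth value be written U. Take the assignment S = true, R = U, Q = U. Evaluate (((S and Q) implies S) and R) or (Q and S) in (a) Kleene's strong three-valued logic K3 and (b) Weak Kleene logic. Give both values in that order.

U; U

In Kleene's strong three-valued logic K3: S and Q = true and U = U
(S and Q) implies S = U implies true = true  [not U or true]
((S and Q) implies S) and R = true and U = U
Q and S = U and true = U
(((S and Q) implies S) and R) or (Q and S) = U or U = U
In Weak Kleene logic: S and Q = true and U = U
(S and Q) implies S = U implies true = U
((S and Q) implies S) and R = U and U = U
Q and S = U and true = U
(((S and Q) implies S) and R) or (Q and S) = U or U = U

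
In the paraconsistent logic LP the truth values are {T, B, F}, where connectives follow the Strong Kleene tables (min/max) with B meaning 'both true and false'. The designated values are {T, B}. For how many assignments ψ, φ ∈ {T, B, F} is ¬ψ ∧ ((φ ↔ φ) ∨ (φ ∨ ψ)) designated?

Of the 9 assignments, 6 give a value in {T, B}.

6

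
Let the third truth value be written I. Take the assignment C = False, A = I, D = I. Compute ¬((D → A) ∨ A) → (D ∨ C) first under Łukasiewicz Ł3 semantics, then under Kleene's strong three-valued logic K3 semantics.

In Łukasiewicz Ł3: D → A = I → I = True  [min(1, 1−½+½)]
(D → A) ∨ A = True ∨ I = True
¬((D → A) ∨ A) = ¬True = False
D ∨ C = I ∨ False = I
¬((D → A) ∨ A) → (D ∨ C) = False → I = True
In Kleene's strong three-valued logic K3: D → A = I → I = I  [¬I ∨ I]
(D → A) ∨ A = I ∨ I = I
¬((D → A) ∨ A) = ¬I = I
D ∨ C = I ∨ False = I
¬((D → A) ∨ A) → (D ∨ C) = I → I = I
They differ because Łukasiewicz Ł3 and Kleene's strong three-valued logic K3 treat I differently under implication.

True; I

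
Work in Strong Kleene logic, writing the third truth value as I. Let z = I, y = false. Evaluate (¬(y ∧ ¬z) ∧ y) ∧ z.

false

¬z = ¬I = I
y ∧ ¬z = false ∧ I = false
¬(y ∧ ¬z) = ¬false = true
¬(y ∧ ¬z) ∧ y = true ∧ false = false
(¬(y ∧ ¬z) ∧ y) ∧ z = false ∧ I = false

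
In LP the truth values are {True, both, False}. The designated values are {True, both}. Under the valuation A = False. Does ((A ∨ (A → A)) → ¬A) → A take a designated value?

A → A = False → False = True
A ∨ (A → A) = False ∨ True = True
¬A = ¬False = True
(A ∨ (A → A)) → ¬A = True → True = True
((A ∨ (A → A)) → ¬A) → A = True → False = False
False ∉ {True, both}.

No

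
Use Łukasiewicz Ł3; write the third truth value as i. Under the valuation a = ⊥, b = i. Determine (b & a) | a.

b & a = i & ⊥ = ⊥
(b & a) | a = ⊥ | ⊥ = ⊥

⊥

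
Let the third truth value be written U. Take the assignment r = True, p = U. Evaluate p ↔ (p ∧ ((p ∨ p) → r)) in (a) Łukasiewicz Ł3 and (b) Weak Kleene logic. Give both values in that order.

In Łukasiewicz Ł3: p ∨ p = U ∨ U = U
(p ∨ p) → r = U → True = True  [min(1, 1−½+1)]
p ∧ ((p ∨ p) → r) = U ∧ True = U
p ↔ (p ∧ ((p ∨ p) → r)) = U ↔ U = True
In Weak Kleene logic: p ∨ p = U ∨ U = U
(p ∨ p) → r = U → True = U
p ∧ ((p ∨ p) → r) = U ∧ U = U
p ↔ (p ∧ ((p ∨ p) → r)) = U ↔ U = U
They differ because Łukasiewicz Ł3 and Weak Kleene logic treat U differently under the binary connectives.

True; U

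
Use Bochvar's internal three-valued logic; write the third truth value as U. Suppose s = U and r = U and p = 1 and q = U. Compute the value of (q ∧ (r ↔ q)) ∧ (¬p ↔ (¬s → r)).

r ↔ q = U ↔ U = U
q ∧ (r ↔ q) = U ∧ U = U
¬p = ¬1 = 0
¬s = ¬U = U
¬s → r = U → U = U
¬p ↔ (¬s → r) = 0 ↔ U = U
(q ∧ (r ↔ q)) ∧ (¬p ↔ (¬s → r)) = U ∧ U = U

U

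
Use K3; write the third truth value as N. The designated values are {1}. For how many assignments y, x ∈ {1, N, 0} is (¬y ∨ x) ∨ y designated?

Of the 9 assignments, 7 give a value in {1}.

7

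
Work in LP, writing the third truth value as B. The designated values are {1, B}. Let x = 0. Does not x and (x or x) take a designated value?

No

not x = not 0 = 1
x or x = 0 or 0 = 0
not x and (x or x) = 1 and 0 = 0
0 ∉ {1, B}.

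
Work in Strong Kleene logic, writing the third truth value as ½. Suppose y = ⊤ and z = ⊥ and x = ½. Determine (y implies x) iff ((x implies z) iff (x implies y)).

y implies x = ⊤ implies ½ = ½
x implies z = ½ implies ⊥ = ½
x implies y = ½ implies ⊤ = ⊤
(x implies z) iff (x implies y) = ½ iff ⊤ = ½
(y implies x) iff ((x implies z) iff (x implies y)) = ½ iff ½ = ½

½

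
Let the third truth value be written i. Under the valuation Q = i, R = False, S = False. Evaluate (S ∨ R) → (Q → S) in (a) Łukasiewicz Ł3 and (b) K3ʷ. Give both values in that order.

In Łukasiewicz Ł3: S ∨ R = False ∨ False = False
Q → S = i → False = i  [min(1, 1−½+0)]
(S ∨ R) → (Q → S) = False → i = True
In K3ʷ: S ∨ R = False ∨ False = False
Q → S = i → False = i
(S ∨ R) → (Q → S) = False → i = i
They differ because Łukasiewicz Ł3 and K3ʷ treat i differently under the binary connectives.

True; i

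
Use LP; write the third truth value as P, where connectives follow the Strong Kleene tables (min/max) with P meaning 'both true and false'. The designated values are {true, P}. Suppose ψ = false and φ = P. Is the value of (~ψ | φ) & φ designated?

Yes

~ψ = ~false = true
~ψ | φ = true | P = true
(~ψ | φ) & φ = true & P = P
P ∈ {true, P}.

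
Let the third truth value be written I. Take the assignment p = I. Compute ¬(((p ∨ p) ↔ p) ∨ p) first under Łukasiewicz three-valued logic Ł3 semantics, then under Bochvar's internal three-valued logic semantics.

In Łukasiewicz three-valued logic Ł3: p ∨ p = I ∨ I = I
(p ∨ p) ↔ p = I ↔ I = true
((p ∨ p) ↔ p) ∨ p = true ∨ I = true
¬(((p ∨ p) ↔ p) ∨ p) = ¬true = false
In Bochvar's internal three-valued logic: p ∨ p = I ∨ I = I
(p ∨ p) ↔ p = I ↔ I = I
((p ∨ p) ↔ p) ∨ p = I ∨ I = I
¬(((p ∨ p) ↔ p) ∨ p) = ¬I = I
They differ because Łukasiewicz three-valued logic Ł3 and Bochvar's internal three-valued logic treat I differently under the binary connectives.

false; I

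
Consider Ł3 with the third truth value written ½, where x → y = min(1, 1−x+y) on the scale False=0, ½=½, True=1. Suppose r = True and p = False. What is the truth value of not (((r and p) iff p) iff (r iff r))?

False

r and p = True and False = False
(r and p) iff p = False iff False = True
r iff r = True iff True = True
((r and p) iff p) iff (r iff r) = True iff True = True
not (((r and p) iff p) iff (r iff r)) = not True = False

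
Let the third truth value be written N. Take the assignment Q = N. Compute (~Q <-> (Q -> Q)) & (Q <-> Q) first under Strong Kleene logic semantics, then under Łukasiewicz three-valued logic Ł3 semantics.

N; N

In Strong Kleene logic: ~Q = ~N = N
Q -> Q = N -> N = N  [~N | N]
~Q <-> (Q -> Q) = N <-> N = N
Q <-> Q = N <-> N = N
(~Q <-> (Q -> Q)) & (Q <-> Q) = N & N = N
In Łukasiewicz three-valued logic Ł3: ~Q = ~N = N
Q -> Q = N -> N = T  [min(1, 1−½+½)]
~Q <-> (Q -> Q) = N <-> T = N
Q <-> Q = N <-> N = T
(~Q <-> (Q -> Q)) & (Q <-> Q) = N & T = N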